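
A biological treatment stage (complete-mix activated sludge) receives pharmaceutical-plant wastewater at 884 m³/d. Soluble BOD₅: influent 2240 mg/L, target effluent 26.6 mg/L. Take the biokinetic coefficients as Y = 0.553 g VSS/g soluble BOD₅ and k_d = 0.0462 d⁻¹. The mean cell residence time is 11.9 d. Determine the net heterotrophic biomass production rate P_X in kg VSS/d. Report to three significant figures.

P_X ≈ 698 kg VSS/d

Observed yield with endogenous decay: Y_obs = Y / (1 + k_d·θ_c) = 0.553 / (1 + 0.0462 × 11.9) = 0.553 / 1.550 = 0.3568 g VSS/g soluble BOD₅.
Substrate removed = Q·(S₀ − S) = 884 m³/d × (2240 − 26.6) g/m³ = 1.96×10^6 g/d = 1957 kg/d.
So the net sludge growth is P_X = 0.3568 × 1957 = 698.2 kg VSS/d.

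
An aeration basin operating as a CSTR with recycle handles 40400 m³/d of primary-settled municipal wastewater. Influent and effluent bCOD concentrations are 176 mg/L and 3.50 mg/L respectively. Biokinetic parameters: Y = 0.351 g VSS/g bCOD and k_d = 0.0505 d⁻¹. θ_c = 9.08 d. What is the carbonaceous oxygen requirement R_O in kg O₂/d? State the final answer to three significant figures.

R_O ≈ 4590 kg O₂/d

Observed yield with endogenous decay: Y_obs = Y / (1 + k_d·θ_c) = 0.351 / (1 + 0.0505 × 9.08) = 0.351 / 1.459 = 0.2407 g VSS/g bCOD.
Substrate removed = Q·(S₀ − S) = 40400 m³/d × (176 − 3.50) g/m³ = 6.97×10^6 g/d = 6969 kg/d.
Biomass synthesised: P_X = Y_obs × 6969 = 1677 kg VSS/d.
Carbonaceous O₂ demand = substrate oxidised − cell-mass equivalent = 6969 − 1.42 × 1677 = 4588 kg O₂/d.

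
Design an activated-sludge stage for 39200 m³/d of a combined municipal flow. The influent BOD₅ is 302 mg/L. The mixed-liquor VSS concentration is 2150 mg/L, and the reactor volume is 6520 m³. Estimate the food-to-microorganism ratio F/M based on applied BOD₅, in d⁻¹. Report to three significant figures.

F/M ≈ 0.845 d⁻¹

Food-to-microorganism ratio F/M = Q S₀ / (V X) = 39200 × 302 / (6520 × 2150) = 0.8445 d⁻¹.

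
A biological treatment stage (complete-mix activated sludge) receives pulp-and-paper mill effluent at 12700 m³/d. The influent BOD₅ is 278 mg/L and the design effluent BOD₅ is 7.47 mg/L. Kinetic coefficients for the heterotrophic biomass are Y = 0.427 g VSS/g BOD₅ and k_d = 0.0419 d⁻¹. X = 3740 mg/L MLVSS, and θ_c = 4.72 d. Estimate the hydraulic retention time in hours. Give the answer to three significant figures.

τ ≈ 2.92 h

From the SRT design equation V = Y Q (S₀−S) θ_c / [X (1 + k_d θ_c)] = 0.427 × 12700 × (278 − 7.47) × 4.72 / [3740 × (1 + 0.0419 × 4.72)] = 6.92×10^6 / 4480 = 1546 m³.
τ = V/Q = 1546/12700 = 0.1217 d, or 2.921 h.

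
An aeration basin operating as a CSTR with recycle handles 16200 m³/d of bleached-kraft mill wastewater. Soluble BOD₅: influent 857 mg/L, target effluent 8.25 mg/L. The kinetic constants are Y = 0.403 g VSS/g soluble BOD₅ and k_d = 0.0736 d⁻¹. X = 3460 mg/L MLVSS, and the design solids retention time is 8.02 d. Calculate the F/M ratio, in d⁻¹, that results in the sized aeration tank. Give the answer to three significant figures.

Steady-state biomass mass balance: V·X·(1 + k_d·θ_c) = Y·Q·(S₀ − S)·θ_c, so V = 0.403 × 16200 × (857 − 8.25) × 8.02 / [3460 × (1 + 0.0736 × 8.02)] = 4.44×10^7 / 5502 = 8077 m³.
F/M = applied load / biomass = Q·S₀/(V·X) = 16200 × 857 / (8077 × 3460) = 0.4968 d⁻¹.

F/M ≈ 0.497 d⁻¹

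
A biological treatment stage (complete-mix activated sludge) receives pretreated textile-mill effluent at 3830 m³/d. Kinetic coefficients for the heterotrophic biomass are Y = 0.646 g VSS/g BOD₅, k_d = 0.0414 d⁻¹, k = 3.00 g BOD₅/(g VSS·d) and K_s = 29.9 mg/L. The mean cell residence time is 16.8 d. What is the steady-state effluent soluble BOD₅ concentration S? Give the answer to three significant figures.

Effluent substrate depends only on kinetics and SRT: S = K_s(1 + k_d θ_c) / [θ_c(Yk − k_d) − 1] = 29.9 × (1 + 0.0414 × 16.8) / [16.8 × (0.646 × 3.00 − 0.0414) − 1] = 50.70 / 30.86 = 1.643 mg/L.

S ≈ 1.64 mg/L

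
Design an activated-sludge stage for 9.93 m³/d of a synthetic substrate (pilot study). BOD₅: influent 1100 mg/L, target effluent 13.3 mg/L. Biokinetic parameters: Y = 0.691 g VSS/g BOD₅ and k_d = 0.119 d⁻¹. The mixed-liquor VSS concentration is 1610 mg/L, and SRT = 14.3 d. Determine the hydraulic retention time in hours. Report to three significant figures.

τ ≈ 59.2 h

Rearranging the biomass balance for a CMAS with decay, V = Y·Q·ΔS·θ_c / [X·(1+k_d θ_c)] = 0.691 × 9.93 × (1100 − 13.3) × 14.3 / [1610 × (1 + 0.119 × 14.3)] = 1.07×10^5 / 4350 = 24.51 m³.
τ = V/Q = 24.51/9.93 = 2.469 d, or 59.25 h.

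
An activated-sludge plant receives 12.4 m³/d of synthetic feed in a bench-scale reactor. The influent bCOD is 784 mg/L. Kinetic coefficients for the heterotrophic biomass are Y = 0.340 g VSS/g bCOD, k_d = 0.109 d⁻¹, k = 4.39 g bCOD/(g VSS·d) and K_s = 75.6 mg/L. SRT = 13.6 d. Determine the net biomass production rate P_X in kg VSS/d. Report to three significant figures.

P_X ≈ 1.31 kg VSS/d

From the Monod/SRT balance for a CMAS, S = K_s·(1+k_d θ_c)/[θ_c·(Y k − k_d) − 1] = 75.6 × (1 + 0.109 × 13.6) / [13.6 × (0.340 × 4.39 − 0.109) − 1] = 187.7 / 17.82 = 10.53 mg/L.
Observed yield with endogenous decay: Y_obs = Y / (1 + k_d·θ_c) = 0.340 / (1 + 0.109 × 13.6) = 0.340 / 2.482 = 0.1370 g VSS/g bCOD.
ΔS = 784 − 10.5 = 773.5 mg/L, so the substrate removal rate is 12.4 × 773.5/1000 = 9.591 kg bCOD/d.
So the net sludge growth is P_X = 0.1370 × 9.591 = 1.314 kg VSS/d.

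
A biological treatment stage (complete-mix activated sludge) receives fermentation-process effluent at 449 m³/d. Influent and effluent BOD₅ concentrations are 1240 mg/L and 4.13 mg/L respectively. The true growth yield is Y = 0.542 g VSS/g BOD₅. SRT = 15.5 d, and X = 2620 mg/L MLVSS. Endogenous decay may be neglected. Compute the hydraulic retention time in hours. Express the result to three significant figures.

V·X = Y·Q·ΔS·θ_c gives V = 0.542 × 449 × (1240 − 4.13) × 15.5 / 2620 = 1779 m³.
τ = V/Q = 1779/449 = 3.963 d, or 95.11 h.

τ ≈ 95.1 h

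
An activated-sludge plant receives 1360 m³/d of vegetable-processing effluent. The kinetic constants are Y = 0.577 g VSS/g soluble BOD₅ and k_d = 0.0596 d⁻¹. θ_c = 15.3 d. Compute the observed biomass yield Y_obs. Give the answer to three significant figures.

The observed yield is Y_obs = Y/(1 + k_d·θ_c) = 0.577 / (1 + 0.0596 × 15.3) = 0.577 / 1.912 = 0.3018 g VSS per g soluble BOD₅ removed.

Y_obs ≈ 0.302 g VSS/g soluble BOD₅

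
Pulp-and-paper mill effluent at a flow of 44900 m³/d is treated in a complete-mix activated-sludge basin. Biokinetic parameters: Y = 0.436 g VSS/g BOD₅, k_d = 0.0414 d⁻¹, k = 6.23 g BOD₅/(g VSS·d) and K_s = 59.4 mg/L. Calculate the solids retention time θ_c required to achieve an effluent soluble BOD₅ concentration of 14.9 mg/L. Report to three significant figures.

Specific growth rate at S = 14.9 mg/L: μ = YkS/(K_s+S) = 0.436·6.23·14.9/(59.4+14.9) = 0.5447 d⁻¹.
θ_c = 1/(μ − k_d) = 1/(0.5447 − 0.0414) = 1/0.5033 = 1.987 d.

θ_c ≈ 1.99 d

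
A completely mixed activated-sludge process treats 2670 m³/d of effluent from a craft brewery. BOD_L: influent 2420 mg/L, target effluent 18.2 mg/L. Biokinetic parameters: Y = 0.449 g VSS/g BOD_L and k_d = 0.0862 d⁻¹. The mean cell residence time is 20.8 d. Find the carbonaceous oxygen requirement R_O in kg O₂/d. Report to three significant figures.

Correct the yield for decay: Y_obs = Y/(1 + k_d θ_c) = 0.449 / (1 + 0.0862 × 20.8) = 0.449 / 2.793 = 0.1608.
Q·(S₀ − S) = 2670 × (2420 − 18.2) × 10⁻³ = 6413 kg/d removed.
Biomass synthesised: P_X = Y_obs × 6413 = 1031 kg VSS/d.
R_O = Q·ΔS − 1.42 P_X = 6413 − 1464 = 4949 kg O₂/d.

R_O ≈ 4950 kg O₂/d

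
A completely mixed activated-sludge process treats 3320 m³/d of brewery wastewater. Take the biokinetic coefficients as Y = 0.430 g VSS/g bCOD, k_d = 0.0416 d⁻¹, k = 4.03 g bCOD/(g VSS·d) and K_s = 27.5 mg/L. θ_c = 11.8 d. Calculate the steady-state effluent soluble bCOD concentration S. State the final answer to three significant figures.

For a completely mixed reactor with recycle the Lawrence–McCarty relation gives S = K_s·(1 + k_d·θ_c) / [θ_c·(Y·k − k_d) − 1] = 27.5 × (1 + 0.0416 × 11.8) / [11.8 × (0.430 × 4.03 − 0.0416) − 1] = 41.00 / 18.96 = 2.163 mg/L.

S ≈ 2.16 mg/L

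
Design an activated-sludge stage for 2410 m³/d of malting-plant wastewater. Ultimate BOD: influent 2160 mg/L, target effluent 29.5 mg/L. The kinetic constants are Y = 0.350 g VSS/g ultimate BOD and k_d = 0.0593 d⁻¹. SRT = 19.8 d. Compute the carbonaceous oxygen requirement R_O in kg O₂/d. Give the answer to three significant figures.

R_O ≈ 3960 kg O₂/d

Y_obs = Y / (1 + k_d θ_c) = 0.350 / (1 + 0.0593 × 19.8) = 0.350 / 2.174 = 0.1610.
Q·(S₀ − S) = 2410 × (2160 − 29.5) × 10⁻³ = 5135 kg/d removed.
Net sludge production P_X = 0.1610 × 5135 = 826.6 kg VSS/d.
R_O = Q·(S₀ − S) − 1.42·P_X = 5135 − 1.42 × 826.6 = 3961 kg O₂/d.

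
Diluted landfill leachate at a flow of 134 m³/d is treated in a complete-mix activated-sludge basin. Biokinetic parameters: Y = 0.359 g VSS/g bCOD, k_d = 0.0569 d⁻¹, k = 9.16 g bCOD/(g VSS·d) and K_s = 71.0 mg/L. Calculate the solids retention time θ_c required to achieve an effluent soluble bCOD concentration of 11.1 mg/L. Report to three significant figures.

θ_c ≈ 2.58 d

From 1/θ_c = Y·k·S/(K_s + S) − k_d: Y·k·S/(K_s+S) = 0.359 × 9.16 × 11.1 / (71.0 + 11.1) = 0.4446 d⁻¹.
1/θ_c = 0.4446 − 0.0569 = 0.3877 d⁻¹, so θ_c = 2.579 d.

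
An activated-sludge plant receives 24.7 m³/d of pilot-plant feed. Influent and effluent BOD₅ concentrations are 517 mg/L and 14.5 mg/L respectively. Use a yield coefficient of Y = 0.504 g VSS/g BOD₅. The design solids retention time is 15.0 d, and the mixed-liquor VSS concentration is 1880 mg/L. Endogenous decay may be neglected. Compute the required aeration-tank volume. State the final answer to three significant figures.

V ≈ 49.9 m³

V·X = Y·Q·ΔS·θ_c gives V = 0.504 × 24.7 × (517 − 14.5) × 15.0 / 1880 = 49.91 m³.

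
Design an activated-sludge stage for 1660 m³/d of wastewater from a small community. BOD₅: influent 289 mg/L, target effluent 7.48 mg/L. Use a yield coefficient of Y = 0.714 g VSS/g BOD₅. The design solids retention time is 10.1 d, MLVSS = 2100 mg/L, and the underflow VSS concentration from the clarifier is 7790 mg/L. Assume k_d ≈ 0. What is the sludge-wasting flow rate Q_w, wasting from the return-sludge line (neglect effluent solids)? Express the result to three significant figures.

V·X = Y·Q·ΔS·θ_c gives V = 0.714 × 1660 × (289 − 7.48) × 10.1 / 2100 = 1605 m³.
θ_c = V·X/(Q_w·X_r) when wasting from the recycle, so Q_w = V·X/(θ_c·X_r) = 1605 × 2100 / (10.1 × 7790) = 42.83 m³/d.

Q_w ≈ 42.8 m³/d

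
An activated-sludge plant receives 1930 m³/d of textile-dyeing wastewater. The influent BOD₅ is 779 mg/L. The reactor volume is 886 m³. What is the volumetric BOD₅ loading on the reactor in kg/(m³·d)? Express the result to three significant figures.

Volumetric loading L_v = Q·S₀ / V = 1930 × 779 g/m³ / 886.0 m³ = 1697 g/(m³·d) = 1.697 kg BOD₅/(m³·d).

L_v ≈ 1.70 kg BOD₅/(m³·d)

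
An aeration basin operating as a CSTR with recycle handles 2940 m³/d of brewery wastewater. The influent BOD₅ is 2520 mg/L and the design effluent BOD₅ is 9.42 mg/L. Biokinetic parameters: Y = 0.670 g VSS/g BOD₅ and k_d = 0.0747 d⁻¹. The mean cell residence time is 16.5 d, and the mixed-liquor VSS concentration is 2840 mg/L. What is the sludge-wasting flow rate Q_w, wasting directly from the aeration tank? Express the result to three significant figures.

From the SRT design equation V = Y Q (S₀−S) θ_c / [X (1 + k_d θ_c)] = 0.670 × 2940 × (2520 − 9.42) × 16.5 / [2840 × (1 + 0.0747 × 16.5)] = 8.16×10^7 / 6340 = 12869 m³.
For wasting at MLVSS concentration, Q_w = V/θ_c = 12869/16.5 = 780.0 m³/d.

Q_w ≈ 780 m³/d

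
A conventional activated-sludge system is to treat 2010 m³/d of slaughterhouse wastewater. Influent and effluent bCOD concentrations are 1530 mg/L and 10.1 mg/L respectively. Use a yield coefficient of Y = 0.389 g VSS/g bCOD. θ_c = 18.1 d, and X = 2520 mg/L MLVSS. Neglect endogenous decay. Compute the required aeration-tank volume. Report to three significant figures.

Biomass mass balance (decay neglected): V·X = Y·Q·(S₀ − S)·θ_c, so V = 0.389 × 2010 × (1530 − 10.1) × 18.1 / 2520 = 8536 m³.

V ≈ 8540 m³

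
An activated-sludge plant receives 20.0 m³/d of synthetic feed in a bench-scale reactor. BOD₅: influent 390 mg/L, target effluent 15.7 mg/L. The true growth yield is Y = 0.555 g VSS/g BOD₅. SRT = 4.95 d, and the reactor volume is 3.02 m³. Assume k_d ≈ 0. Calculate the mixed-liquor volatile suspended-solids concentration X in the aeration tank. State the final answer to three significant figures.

X ≈ 6810 mg/L

From V·X = Y·Q·(S₀ − S)·θ_c (decay neglected): X = 0.555 × 20.0 × (390 − 15.7) × 4.95 / 3.02 = 6810 mg/L.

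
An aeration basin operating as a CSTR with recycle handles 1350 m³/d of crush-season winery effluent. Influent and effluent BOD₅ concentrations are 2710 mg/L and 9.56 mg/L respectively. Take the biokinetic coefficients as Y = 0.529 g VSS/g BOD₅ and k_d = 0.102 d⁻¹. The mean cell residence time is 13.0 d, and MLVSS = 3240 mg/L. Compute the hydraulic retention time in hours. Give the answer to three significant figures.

τ ≈ 59.1 h

From the SRT design equation V = Y Q (S₀−S) θ_c / [X (1 + k_d θ_c)] = 0.529 × 1350 × (2710 − 9.56) × 13.0 / [3240 × (1 + 0.102 × 13.0)] = 2.51×10^7 / 7536 = 3327 m³.
Hydraulic retention time τ = V/Q = 3327 / 1350 = 2.464 d = 59.14 h.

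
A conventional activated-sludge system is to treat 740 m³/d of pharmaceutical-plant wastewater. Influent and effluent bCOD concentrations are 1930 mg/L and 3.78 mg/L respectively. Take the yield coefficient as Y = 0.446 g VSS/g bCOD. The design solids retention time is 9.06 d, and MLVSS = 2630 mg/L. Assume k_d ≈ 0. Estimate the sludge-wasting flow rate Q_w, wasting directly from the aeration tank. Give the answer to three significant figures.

Biomass mass balance (decay neglected): V·X = Y·Q·(S₀ − S)·θ_c, so V = 0.446 × 740 × (1930 − 3.78) × 9.06 / 2630 = 2190 m³.
Wasting from the aeration tank: Q_w = V / θ_c = 2190 / 9.06 = 241.7 m³/d.

Q_w ≈ 242 m³/d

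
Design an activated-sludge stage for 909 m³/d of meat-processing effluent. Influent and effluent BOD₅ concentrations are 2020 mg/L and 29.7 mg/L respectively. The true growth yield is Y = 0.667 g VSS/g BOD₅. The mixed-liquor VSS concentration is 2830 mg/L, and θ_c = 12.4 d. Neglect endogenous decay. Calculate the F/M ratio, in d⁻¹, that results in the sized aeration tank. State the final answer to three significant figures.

V·X = Y·Q·ΔS·θ_c gives V = 0.667 × 909 × (2020 − 29.7) × 12.4 / 2830 = 5287 m³.
Food-to-microorganism ratio F/M = Q S₀ / (V X) = 909 × 2020 / (5287 × 2830) = 0.1227 d⁻¹.

F/M ≈ 0.123 d⁻¹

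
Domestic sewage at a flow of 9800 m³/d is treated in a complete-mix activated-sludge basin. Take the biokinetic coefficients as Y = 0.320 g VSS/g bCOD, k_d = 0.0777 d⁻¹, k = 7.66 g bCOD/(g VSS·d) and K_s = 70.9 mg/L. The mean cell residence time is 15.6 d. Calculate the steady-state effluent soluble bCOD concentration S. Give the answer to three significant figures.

For a completely mixed reactor with recycle the Lawrence–McCarty relation gives S = K_s·(1 + k_d·θ_c) / [θ_c·(Y·k − k_d) − 1] = 70.9 × (1 + 0.0777 × 15.6) / [15.6 × (0.320 × 7.66 − 0.0777) − 1] = 156.8 / 36.03 = 4.353 mg/L.

S ≈ 4.35 mg/L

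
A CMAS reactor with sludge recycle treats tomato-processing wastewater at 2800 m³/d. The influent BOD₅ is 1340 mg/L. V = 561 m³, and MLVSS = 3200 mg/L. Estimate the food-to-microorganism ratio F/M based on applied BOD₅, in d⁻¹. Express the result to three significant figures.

Food-to-microorganism ratio F/M = Q S₀ / (V X) = 2800 × 1340 / (561.0 × 3200) = 2.090 d⁻¹.

F/M ≈ 2.09 d⁻¹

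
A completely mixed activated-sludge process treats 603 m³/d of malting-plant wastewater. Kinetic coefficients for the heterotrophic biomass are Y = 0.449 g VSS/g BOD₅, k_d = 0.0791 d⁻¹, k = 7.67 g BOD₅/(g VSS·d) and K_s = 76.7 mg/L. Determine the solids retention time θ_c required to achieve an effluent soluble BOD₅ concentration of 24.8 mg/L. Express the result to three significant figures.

θ_c ≈ 1.31 d

From 1/θ_c = Y·k·S/(K_s + S) − k_d: Y·k·S/(K_s+S) = 0.449 × 7.67 × 24.8 / (76.7 + 24.8) = 0.8414 d⁻¹.
θ_c = 1/(μ − k_d) = 1/(0.8414 − 0.0791) = 1/0.7623 = 1.312 d.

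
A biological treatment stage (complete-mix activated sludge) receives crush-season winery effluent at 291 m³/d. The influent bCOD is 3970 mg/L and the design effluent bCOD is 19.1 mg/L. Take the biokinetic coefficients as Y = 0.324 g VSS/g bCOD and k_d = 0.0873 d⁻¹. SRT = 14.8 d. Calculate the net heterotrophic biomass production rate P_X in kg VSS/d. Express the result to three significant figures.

P_X ≈ 163 kg VSS/d

The observed yield is Y_obs = Y/(1 + k_d·θ_c) = 0.324 / (1 + 0.0873 × 14.8) = 0.324 / 2.292 = 0.1414 g VSS per g bCOD removed.
Q·(S₀ − S) = 291 × (3970 − 19.1) × 10⁻³ = 1150 kg/d removed.
Biomass produced: P_X = Y_obs·Q·ΔS = 0.1414 × 1150 ≈ 162.5 kg VSS/d.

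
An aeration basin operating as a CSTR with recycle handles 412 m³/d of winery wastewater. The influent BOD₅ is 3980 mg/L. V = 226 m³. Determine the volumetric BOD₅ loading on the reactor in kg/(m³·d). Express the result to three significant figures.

Volumetric loading L_v = Q·S₀ / V = 412 × 3980 g/m³ / 226.0 m³ = 7256 g/(m³·d) = 7.256 kg BOD₅/(m³·d).

L_v ≈ 7.26 kg BOD₅/(m³·d)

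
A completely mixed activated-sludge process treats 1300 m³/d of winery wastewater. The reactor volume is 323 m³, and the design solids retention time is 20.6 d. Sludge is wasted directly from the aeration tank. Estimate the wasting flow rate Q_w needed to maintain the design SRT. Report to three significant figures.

Wasting from the aeration tank: Q_w = V / θ_c = 323.0 / 20.6 = 15.68 m³/d.

Q_w ≈ 15.7 m³/d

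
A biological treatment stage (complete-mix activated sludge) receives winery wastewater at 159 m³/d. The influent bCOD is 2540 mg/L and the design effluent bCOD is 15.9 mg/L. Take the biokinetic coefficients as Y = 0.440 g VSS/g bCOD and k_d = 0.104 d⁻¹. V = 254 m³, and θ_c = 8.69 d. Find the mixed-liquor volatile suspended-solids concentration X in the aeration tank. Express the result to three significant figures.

X = Y·Q·ΔS·θ_c / [V·(1 + k_d θ_c)] = 0.440 × 159 × (2540 − 15.9) × 8.69 / [254 × (1 + 0.104 × 8.69)] = 3173 mg/L.

X ≈ 3170 mg/L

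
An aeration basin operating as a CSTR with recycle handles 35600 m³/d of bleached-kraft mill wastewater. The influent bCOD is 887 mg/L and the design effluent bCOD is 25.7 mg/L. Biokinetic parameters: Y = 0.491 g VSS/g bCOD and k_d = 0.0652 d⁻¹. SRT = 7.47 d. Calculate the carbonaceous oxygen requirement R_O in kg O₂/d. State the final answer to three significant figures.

R_O ≈ 16300 kg O₂/d

Y_obs = Y / (1 + k_d θ_c) = 0.491 / (1 + 0.0652 × 7.47) = 0.491 / 1.487 = 0.3302.
Mass of bCOD removed per day: Q(S₀ − S) = 35600 × 861.3 g/m³ = 30662 kg/d.
Net sludge production P_X = 0.3302 × 30662 = 10124 kg VSS/d.
R_O = Q·ΔS − 1.42 P_X = 30662 − 14376 = 16286 kg O₂/d.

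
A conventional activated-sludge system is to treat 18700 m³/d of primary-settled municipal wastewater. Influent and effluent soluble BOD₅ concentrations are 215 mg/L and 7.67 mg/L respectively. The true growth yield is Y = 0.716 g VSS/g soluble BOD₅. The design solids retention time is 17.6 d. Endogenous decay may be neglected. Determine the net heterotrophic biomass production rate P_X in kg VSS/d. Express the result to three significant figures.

P_X ≈ 2780 kg VSS/d

Since k_d ≈ 0, Y_obs = Y = 0.716 g VSS/g soluble BOD₅.
Substrate removed = Q·(S₀ − S) = 18700 m³/d × (215 − 7.67) g/m³ = 3.88×10^6 g/d = 3877 kg/d.
So the net sludge growth is P_X = 0.7160 × 3877 = 2776 kg VSS/d.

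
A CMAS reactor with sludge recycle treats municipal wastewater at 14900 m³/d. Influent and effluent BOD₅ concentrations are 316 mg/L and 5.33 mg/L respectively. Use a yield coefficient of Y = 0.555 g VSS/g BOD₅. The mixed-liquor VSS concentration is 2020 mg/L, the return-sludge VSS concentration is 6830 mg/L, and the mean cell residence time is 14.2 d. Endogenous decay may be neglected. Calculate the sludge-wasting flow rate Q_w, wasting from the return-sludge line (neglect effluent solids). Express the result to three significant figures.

With k_d = 0 the design equation reduces to V = Y Q (S₀−S) θ_c / X = 0.555 × 14900 × (316 − 5.33) × 14.2 / 2020 = 18060 m³.
θ_c = V·X/(Q_w·X_r) when wasting from the recycle, so Q_w = V·X/(θ_c·X_r) = 18060 × 2020 / (14.2 × 6830) = 376.1 m³/d.

Q_w ≈ 376 m³/d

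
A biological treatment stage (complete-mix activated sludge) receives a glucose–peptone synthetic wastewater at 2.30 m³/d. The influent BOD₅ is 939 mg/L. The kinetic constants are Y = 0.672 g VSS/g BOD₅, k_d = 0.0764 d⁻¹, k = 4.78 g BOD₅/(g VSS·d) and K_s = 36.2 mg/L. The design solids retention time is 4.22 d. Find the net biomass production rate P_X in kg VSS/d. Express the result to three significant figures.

Effluent substrate depends only on kinetics and SRT: S = K_s(1 + k_d θ_c) / [θ_c(Yk − k_d) − 1] = 36.2 × (1 + 0.0764 × 4.22) / [4.22 × (0.672 × 4.78 − 0.0764) − 1] = 47.87 / 12.23 = 3.913 mg/L.
Y_obs = Y / (1 + k_d θ_c) = 0.672 / (1 + 0.0764 × 4.22) = 0.672 / 1.322 = 0.5082.
Q·(S₀ − S) = 2.30 × (939 − 3.91) × 10⁻³ = 2.151 kg/d removed.
Biomass produced: P_X = Y_obs·Q·ΔS = 0.5082 × 2.151 ≈ 1.093 kg VSS/d.

P_X ≈ 1.09 kg VSS/d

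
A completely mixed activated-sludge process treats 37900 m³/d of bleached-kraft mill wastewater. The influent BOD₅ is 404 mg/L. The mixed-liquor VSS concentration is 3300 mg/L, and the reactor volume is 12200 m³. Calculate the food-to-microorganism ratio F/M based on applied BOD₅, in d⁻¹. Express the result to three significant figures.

F/M ≈ 0.380 d⁻¹

F/M = applied load / biomass = Q·S₀/(V·X) = 37900 × 404 / (12200 × 3300) = 0.3803 d⁻¹.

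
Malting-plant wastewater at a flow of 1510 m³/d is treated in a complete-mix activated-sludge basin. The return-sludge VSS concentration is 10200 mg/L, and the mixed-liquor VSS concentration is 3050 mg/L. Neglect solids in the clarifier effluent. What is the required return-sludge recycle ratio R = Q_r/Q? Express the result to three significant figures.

R = Q_r/Q = X/(X_r − X) = 3050 / (10200 − 3050) = 0.4266.

R ≈ 0.427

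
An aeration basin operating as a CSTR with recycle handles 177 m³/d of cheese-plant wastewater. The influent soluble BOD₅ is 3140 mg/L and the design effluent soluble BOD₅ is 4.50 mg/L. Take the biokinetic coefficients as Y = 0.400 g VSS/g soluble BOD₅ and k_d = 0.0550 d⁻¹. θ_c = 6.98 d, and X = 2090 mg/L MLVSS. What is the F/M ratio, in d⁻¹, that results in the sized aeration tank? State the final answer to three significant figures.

F/M ≈ 0.496 d⁻¹

Steady-state biomass mass balance: V·X·(1 + k_d·θ_c) = Y·Q·(S₀ − S)·θ_c, so V = 0.400 × 177 × (3140 − 4.50) × 6.98 / [2090 × (1 + 0.0550 × 6.98)] = 1.55×10^6 / 2892 = 535.7 m³.
Food-to-microorganism ratio F/M = Q S₀ / (V X) = 177 × 3140 / (535.7 × 2090) = 0.4964 d⁻¹.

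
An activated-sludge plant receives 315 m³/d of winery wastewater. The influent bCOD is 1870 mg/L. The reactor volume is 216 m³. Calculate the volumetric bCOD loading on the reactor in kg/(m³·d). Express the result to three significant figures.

L_v ≈ 2.73 kg bCOD/(m³·d)

Applied bCOD load per unit volume = Q·S₀/V = (315 × 1870/1000)/216.0 = 2.727 kg bCOD·m⁻³·d⁻¹.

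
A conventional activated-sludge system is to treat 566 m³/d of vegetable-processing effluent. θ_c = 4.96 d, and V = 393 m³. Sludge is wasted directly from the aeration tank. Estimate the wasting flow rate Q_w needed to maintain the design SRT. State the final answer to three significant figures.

With mixed-liquor wasting, θ_c = V/Q_w, so Q_w = V/θ_c = 393.0/4.96 = 79.23 m³/d.

Q_w ≈ 79.2 m³/d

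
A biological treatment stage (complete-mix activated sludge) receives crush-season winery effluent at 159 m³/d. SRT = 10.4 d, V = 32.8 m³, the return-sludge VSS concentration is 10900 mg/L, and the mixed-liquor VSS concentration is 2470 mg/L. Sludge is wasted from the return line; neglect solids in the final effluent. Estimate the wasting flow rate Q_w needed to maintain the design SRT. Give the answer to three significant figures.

Q_w ≈ 0.715 m³/d

θ_c = V·X/(Q_w·X_r) when wasting from the recycle, so Q_w = V·X/(θ_c·X_r) = 32.80 × 2470 / (10.4 × 10900) = 0.7147 m³/d.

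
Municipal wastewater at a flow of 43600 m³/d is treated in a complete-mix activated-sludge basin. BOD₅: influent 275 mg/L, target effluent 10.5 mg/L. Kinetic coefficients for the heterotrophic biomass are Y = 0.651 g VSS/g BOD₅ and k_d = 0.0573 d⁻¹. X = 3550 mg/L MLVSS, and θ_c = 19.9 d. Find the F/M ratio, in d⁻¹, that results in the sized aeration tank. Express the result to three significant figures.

F/M ≈ 0.172 d⁻¹

Rearranging the biomass balance for a CMAS with decay, V = Y·Q·ΔS·θ_c / [X·(1+k_d θ_c)] = 0.651 × 43600 × (275 − 10.5) × 19.9 / [3550 × (1 + 0.0573 × 19.9)] = 1.49×10^8 / 7598 = 19663 m³.
Food-to-microorganism ratio F/M = Q S₀ / (V X) = 43600 × 275 / (19663 × 3550) = 0.1718 d⁻¹.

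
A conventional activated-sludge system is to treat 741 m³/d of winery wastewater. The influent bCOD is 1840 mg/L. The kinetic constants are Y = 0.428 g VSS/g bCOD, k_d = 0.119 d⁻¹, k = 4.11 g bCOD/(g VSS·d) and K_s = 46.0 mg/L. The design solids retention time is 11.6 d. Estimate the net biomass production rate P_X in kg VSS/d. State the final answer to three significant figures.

P_X ≈ 244 kg VSS/d

From the Monod/SRT balance for a CMAS, S = K_s·(1+k_d θ_c)/[θ_c·(Y k − k_d) − 1] = 46.0 × (1 + 0.119 × 11.6) / [11.6 × (0.428 × 4.11 − 0.119) − 1] = 109.5 / 18.02 = 6.075 mg/L.
The observed yield is Y_obs = Y/(1 + k_d·θ_c) = 0.428 / (1 + 0.119 × 11.6) = 0.428 / 2.380 = 0.1798 g VSS per g bCOD removed.
Mass of bCOD removed per day: Q(S₀ − S) = 741 × 1834 g/m³ = 1359 kg/d.
Net biomass production P_X = Y_obs × Q·(S₀ − S) = 0.1798 × 1359 = 244.3 kg VSS/d.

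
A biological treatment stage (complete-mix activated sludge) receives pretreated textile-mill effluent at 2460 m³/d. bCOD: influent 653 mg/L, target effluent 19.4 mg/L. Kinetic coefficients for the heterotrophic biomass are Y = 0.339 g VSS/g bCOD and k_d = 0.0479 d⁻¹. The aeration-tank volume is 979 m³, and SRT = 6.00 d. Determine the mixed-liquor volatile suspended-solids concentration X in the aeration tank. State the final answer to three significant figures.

X ≈ 2520 mg/L

X = Y·Q·ΔS·θ_c / [V·(1 + k_d θ_c)] = 0.339 × 2460 × (653 − 19.4) × 6.00 / [979 × (1 + 0.0479 × 6.00)] = 2515 mg/L.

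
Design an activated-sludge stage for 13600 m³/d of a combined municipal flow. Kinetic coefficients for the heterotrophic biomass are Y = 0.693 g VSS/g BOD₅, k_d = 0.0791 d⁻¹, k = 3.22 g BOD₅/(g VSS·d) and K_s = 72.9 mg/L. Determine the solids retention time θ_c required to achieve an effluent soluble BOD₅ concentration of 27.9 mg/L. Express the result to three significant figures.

θ_c ≈ 1.86 d

Specific growth rate at S = 27.9 mg/L: μ = YkS/(K_s+S) = 0.693·3.22·27.9/(72.9+27.9) = 0.6176 d⁻¹.
1/θ_c = 0.6176 − 0.0791 = 0.5385 d⁻¹, so θ_c = 1.857 d.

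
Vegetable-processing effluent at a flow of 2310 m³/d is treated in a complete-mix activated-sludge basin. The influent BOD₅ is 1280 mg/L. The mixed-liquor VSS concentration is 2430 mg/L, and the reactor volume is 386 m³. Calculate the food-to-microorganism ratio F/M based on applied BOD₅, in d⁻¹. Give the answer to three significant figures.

F/M = applied load / biomass = Q·S₀/(V·X) = 2310 × 1280 / (386.0 × 2430) = 3.152 d⁻¹.

F/M ≈ 3.15 d⁻¹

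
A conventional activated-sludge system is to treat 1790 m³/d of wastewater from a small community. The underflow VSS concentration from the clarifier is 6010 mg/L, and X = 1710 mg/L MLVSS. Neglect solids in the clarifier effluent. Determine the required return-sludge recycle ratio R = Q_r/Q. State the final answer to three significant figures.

R ≈ 0.398

R = Q_r/Q = X/(X_r − X) = 1710 / (6010 − 1710) = 0.3977.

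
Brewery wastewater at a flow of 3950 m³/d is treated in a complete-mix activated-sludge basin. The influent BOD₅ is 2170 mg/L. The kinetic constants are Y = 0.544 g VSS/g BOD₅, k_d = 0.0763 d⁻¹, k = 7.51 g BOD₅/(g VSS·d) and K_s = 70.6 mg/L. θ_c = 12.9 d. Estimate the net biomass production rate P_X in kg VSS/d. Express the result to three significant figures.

P_X ≈ 2350 kg VSS/d

From the Monod/SRT balance for a CMAS, S = K_s·(1+k_d θ_c)/[θ_c·(Y k − k_d) − 1] = 70.6 × (1 + 0.0763 × 12.9) / [12.9 × (0.544 × 7.51 − 0.0763) − 1] = 140.1 / 50.72 = 2.762 mg/L.
Y_obs = Y / (1 + k_d θ_c) = 0.544 / (1 + 0.0763 × 12.9) = 0.544 / 1.984 = 0.2742.
Q·(S₀ − S) = 3950 × (2170 − 2.76) × 10⁻³ = 8561 kg/d removed.
Net biomass production P_X = Y_obs × Q·(S₀ − S) = 0.2742 × 8561 = 2347 kg VSS/d.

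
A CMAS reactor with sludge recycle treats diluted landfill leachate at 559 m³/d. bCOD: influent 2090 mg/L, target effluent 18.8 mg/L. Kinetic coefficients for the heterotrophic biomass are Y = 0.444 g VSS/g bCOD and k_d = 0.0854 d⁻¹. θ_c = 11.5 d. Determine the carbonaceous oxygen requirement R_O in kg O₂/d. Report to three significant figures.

Correct the yield for decay: Y_obs = Y/(1 + k_d θ_c) = 0.444 / (1 + 0.0854 × 11.5) = 0.444 / 1.982 = 0.2240.
Substrate removed = Q·(S₀ − S) = 559 m³/d × (2090 − 18.8) g/m³ = 1.16×10^6 g/d = 1158 kg/d.
P_X = Y_obs·Q·(S₀ − S) = 0.2240 × 1158 = 259.4 kg VSS/d.
R_O = Q·(S₀ − S) − 1.42·P_X = 1158 − 1.42 × 259.4 = 789.5 kg O₂/d.

R_O ≈ 790 kg O₂/d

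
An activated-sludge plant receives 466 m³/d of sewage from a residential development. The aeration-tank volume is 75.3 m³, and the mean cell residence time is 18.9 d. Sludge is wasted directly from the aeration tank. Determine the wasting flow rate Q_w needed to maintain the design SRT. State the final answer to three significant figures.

Q_w ≈ 3.98 m³/d

For wasting at MLVSS concentration, Q_w = V/θ_c = 75.30/18.9 = 3.984 m³/d.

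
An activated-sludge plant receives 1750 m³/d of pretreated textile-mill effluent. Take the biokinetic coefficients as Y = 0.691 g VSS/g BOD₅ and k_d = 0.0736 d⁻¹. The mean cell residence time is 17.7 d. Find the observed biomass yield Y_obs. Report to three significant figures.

Correct the yield for decay: Y_obs = Y/(1 + k_d θ_c) = 0.691 / (1 + 0.0736 × 17.7) = 0.691 / 2.303 = 0.3001.

Y_obs ≈ 0.300 g VSS/g BOD₅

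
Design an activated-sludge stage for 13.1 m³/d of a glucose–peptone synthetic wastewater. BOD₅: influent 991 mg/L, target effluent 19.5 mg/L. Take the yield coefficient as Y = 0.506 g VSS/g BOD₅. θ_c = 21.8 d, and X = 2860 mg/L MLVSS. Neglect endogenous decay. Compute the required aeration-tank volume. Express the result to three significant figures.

With k_d = 0 the design equation reduces to V = Y Q (S₀−S) θ_c / X = 0.506 × 13.1 × (991 − 19.5) × 21.8 / 2860 = 49.09 m³.

V ≈ 49.1 m³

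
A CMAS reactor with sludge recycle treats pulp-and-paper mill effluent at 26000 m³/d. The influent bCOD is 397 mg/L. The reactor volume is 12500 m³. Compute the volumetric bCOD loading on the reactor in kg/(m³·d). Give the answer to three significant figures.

L_v ≈ 0.826 kg bCOD/(m³·d)

Applied bCOD load per unit volume = Q·S₀/V = (26000 × 397/1000)/12500 = 0.8258 kg bCOD·m⁻³·d⁻¹.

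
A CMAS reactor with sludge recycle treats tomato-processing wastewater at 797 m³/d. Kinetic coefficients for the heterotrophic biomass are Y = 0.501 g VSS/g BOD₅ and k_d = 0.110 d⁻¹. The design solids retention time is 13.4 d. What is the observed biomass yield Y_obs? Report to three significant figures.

Y_obs ≈ 0.203 g VSS/g BOD₅

Correct the yield for decay: Y_obs = Y/(1 + k_d θ_c) = 0.501 / (1 + 0.110 × 13.4) = 0.501 / 2.474 = 0.2025.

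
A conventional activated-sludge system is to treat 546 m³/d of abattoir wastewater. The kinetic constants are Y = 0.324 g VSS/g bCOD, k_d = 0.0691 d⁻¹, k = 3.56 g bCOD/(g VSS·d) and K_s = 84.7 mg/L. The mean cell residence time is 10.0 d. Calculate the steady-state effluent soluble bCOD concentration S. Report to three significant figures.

Effluent substrate depends only on kinetics and SRT: S = K_s(1 + k_d θ_c) / [θ_c(Yk − k_d) − 1] = 84.7 × (1 + 0.0691 × 10.0) / [10.0 × (0.324 × 3.56 − 0.0691) − 1] = 143.2 / 9.843 = 14.55 mg/L.

S ≈ 14.6 mg/L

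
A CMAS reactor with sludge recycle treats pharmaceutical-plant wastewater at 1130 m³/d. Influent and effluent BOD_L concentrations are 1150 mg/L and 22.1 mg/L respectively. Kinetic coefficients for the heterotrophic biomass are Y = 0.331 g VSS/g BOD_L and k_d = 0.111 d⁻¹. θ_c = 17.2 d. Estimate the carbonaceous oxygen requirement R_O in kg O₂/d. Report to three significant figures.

R_O ≈ 1070 kg O₂/d

Observed yield with endogenous decay: Y_obs = Y / (1 + k_d·θ_c) = 0.331 / (1 + 0.111 × 17.2) = 0.331 / 2.909 = 0.1138 g VSS/g BOD_L.
Substrate removed = Q·(S₀ − S) = 1130 m³/d × (1150 − 22.1) g/m³ = 1.27×10^6 g/d = 1275 kg/d.
Biomass synthesised: P_X = Y_obs × 1275 = 145.0 kg VSS/d.
Carbonaceous O₂ demand = substrate oxidised − cell-mass equivalent = 1275 − 1.42 × 145.0 = 1069 kg O₂/d.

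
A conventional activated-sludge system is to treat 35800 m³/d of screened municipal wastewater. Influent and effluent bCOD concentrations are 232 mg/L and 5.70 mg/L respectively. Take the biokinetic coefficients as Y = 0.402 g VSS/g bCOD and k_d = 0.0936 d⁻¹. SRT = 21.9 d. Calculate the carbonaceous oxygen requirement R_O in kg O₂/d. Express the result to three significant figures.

R_O ≈ 6590 kg O₂/d

Correct the yield for decay: Y_obs = Y/(1 + k_d θ_c) = 0.402 / (1 + 0.0936 × 21.9) = 0.402 / 3.050 = 0.1318.
Substrate removed = Q·(S₀ − S) = 35800 m³/d × (232 − 5.70) g/m³ = 8.1×10^6 g/d = 8102 kg/d.
Biomass synthesised: P_X = Y_obs × 8102 = 1068 kg VSS/d.
R_O = Q·(S₀ − S) − 1.42·P_X = 8102 − 1.42 × 1068 = 6585 kg O₂/d.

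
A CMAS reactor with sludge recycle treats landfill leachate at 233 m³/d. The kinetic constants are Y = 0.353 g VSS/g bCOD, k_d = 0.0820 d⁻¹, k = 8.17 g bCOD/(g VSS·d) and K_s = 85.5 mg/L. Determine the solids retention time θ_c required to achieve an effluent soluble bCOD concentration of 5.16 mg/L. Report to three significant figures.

θ_c ≈ 12.2 d

Specific growth rate at S = 5.16 mg/L: μ = YkS/(K_s+S) = 0.353·8.17·5.16/(85.5+5.16) = 0.1641 d⁻¹.
Then 1/θ_c = μ − k_d = 0.1641 − 0.0820 = 0.08215 d⁻¹, giving θ_c = 12.17 d.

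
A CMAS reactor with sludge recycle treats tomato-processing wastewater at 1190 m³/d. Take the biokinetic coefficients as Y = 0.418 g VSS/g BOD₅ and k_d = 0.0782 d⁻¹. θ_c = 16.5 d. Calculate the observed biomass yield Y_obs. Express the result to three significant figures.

Y_obs ≈ 0.183 g VSS/g BOD₅

Y_obs = Y / (1 + k_d θ_c) = 0.418 / (1 + 0.0782 × 16.5) = 0.418 / 2.290 = 0.1825.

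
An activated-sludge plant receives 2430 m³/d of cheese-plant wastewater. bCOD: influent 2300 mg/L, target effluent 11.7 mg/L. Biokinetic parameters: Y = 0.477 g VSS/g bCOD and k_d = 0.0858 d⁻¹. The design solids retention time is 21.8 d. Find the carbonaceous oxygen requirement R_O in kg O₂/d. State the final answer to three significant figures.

Y_obs = Y / (1 + k_d θ_c) = 0.477 / (1 + 0.0858 × 21.8) = 0.477 / 2.870 = 0.1662.
ΔS = 2300 − 11.7 = 2288 mg/L, so the substrate removal rate is 2430 × 2288/1000 = 5561 kg bCOD/d.
P_X = Y_obs·Q·(S₀ − S) = 0.1662 × 5561 = 924.0 kg VSS/d.
R_O = Q·ΔS − 1.42 P_X = 5561 − 1312 = 4248 kg O₂/d.

R_O ≈ 4250 kg O₂/d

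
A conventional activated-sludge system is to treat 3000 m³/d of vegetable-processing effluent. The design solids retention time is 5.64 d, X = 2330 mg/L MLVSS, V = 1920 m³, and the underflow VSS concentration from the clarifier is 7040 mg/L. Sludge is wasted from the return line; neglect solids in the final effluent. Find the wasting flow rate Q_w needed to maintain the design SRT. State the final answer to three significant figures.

θ_c = V·X/(Q_w·X_r) when wasting from the recycle, so Q_w = V·X/(θ_c·X_r) = 1920 × 2330 / (5.64 × 7040) = 112.7 m³/d.

Q_w ≈ 113 m³/d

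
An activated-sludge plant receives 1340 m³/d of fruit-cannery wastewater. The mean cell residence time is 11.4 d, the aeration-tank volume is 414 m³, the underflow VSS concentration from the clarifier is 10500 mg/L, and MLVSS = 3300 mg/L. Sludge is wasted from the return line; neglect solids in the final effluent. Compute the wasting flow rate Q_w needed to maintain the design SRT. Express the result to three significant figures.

Wasting from the return line (neglecting effluent solids): Q_w = V·X / (θ_c·X_r) = 414.0 × 3300 / (11.4 × 10500) = 11.41 m³/d.

Q_w ≈ 11.4 m³/d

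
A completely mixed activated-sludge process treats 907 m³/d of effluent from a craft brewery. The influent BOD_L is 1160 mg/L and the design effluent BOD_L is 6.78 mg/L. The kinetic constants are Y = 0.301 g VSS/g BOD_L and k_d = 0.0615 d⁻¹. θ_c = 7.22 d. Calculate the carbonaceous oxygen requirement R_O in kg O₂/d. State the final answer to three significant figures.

Observed yield with endogenous decay: Y_obs = Y / (1 + k_d·θ_c) = 0.301 / (1 + 0.0615 × 7.22) = 0.301 / 1.444 = 0.2084 g VSS/g BOD_L.
Substrate removed = Q·(S₀ − S) = 907 m³/d × (1160 − 6.78) g/m³ = 1.05×10^6 g/d = 1046 kg/d.
Biomass synthesised: P_X = Y_obs × 1046 = 218.0 kg VSS/d.
Carbonaceous O₂ demand = substrate oxidised − cell-mass equivalent = 1046 − 1.42 × 218.0 = 736.4 kg O₂/d.

R_O ≈ 736 kg O₂/d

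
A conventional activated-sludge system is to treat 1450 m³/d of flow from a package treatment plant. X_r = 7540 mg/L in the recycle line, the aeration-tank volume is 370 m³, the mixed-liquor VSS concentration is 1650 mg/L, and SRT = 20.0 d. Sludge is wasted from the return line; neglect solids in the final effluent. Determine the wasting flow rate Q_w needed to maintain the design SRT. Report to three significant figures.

Wasting from the return line (neglecting effluent solids): Q_w = V·X / (θ_c·X_r) = 370.0 × 1650 / (20.0 × 7540) = 4.048 m³/d.

Q_w ≈ 4.05 m³/d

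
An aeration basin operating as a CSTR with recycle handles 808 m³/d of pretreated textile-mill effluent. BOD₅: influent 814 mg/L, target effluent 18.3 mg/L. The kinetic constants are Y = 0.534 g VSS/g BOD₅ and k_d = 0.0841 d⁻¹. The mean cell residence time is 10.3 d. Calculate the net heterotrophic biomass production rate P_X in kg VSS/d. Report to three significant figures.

Correct the yield for decay: Y_obs = Y/(1 + k_d θ_c) = 0.534 / (1 + 0.0841 × 10.3) = 0.534 / 1.866 = 0.2861.
Mass of BOD₅ removed per day: Q(S₀ − S) = 808 × 795.7 g/m³ = 642.9 kg/d.
Biomass produced: P_X = Y_obs·Q·ΔS = 0.2861 × 642.9 ≈ 184.0 kg VSS/d.

P_X ≈ 184 kg VSS/d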